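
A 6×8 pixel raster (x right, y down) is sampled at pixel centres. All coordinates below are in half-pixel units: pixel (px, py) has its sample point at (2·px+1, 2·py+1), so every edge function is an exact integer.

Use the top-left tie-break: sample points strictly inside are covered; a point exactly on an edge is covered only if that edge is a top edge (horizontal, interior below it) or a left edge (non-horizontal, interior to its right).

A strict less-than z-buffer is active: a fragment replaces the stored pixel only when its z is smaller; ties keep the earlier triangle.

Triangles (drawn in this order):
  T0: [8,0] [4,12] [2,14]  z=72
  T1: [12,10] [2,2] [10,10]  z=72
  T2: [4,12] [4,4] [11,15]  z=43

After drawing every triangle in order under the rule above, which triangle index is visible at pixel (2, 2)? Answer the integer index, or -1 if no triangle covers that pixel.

T0:
  2·area = 16
  edge (8, 0)→(4, 12): d=(-4,12) right/bottom  bias=-1
  edge (4, 12)→(2, 14): d=(-2,2) right/bottom  bias=-1
  edge (2, 14)→(8, 0): d=(6,-14) top-left  bias=+0
    (3,1)@(7, 3): e=[0,12,4] → ·  [on edge]
    (5,2)@(11, 5): e=[-56,0,72] → ·  [on edge]
    (2,3)@(5, 7): e=[8,8,0] → █  [on edge]
    (3,3)@(7, 7): e=[-16,4,28] → ·
    (4,3)@(9, 7): e=[-40,0,56] → ·  [on edge]
    (2,4)@(5, 9): e=[0,4,12] → ·  [on edge]
    (3,4)@(7, 9): e=[-24,0,40] → ·  [on edge]
    (2,5)@(5, 11): e=[-8,0,24] → ·  [on edge]
    (1,6)@(3, 13): e=[8,0,8] → ·  [on edge]
    (0,7)@(1, 15): e=[24,0,-8] → ·  [on edge]
    (1,7)@(3, 15): e=[0,-4,20] → ·  [on edge]
  covered (1 px):
    · · · · · ·
    · · · · · ·
    · · · · · ·
    · · █ · · ·
    · · · · · ·
    · · · · · ·
    · · · · · ·
    · · · · · ·
T1:
  2·area = 16  (B↔C swapped to make it positive)
  edge (12, 10)→(10, 10): d=(-2,0) right/bottom  bias=-1
  edge (10, 10)→(2, 2): d=(-8,-8) top-left  bias=+0
  edge (2, 2)→(12, 10): d=(10,8) right/bottom  bias=-1
    (0,0)@(1, 1): e=[18,0,-2] → ·  [on edge]
    (1,1)@(3, 3): e=[14,0,2] → █  [on edge]
    (2,1)@(5, 3): e=[14,16,-14] → ·
    (1,2)@(3, 5): e=[10,-16,22] → ·
    (2,2)@(5, 5): e=[10,0,6] → █  [on edge]
    (3,2)@(7, 5): e=[10,16,-10] → ·
    (2,3)@(5, 7): e=[6,-16,26] → ·
    (3,3)@(7, 7): e=[6,0,10] → █  [on edge]
    (4,3)@(9, 7): e=[6,16,-6] → ·
    (3,4)@(7, 9): e=[2,-16,30] → ·
    (4,4)@(9, 9): e=[2,0,14] → █  [on edge]
    (5,4)@(11, 9): e=[2,16,-2] → ·
    (5,5)@(11, 11): e=[-2,0,18] → ·  [on edge]
  covered (4 px):
    · · · · · ·
    · █ · · · ·
    · · █ · · ·
    · · · █ · ·
    · · · · █ ·
    · · · · · ·
    · · · · · ·
    · · · · · ·
T2:
  2·area = 56
  edge (4, 12)→(4, 4): d=(0,-8) top-left  bias=+0
  edge (4, 4)→(11, 15): d=(7,11) right/bottom  bias=-1
  edge (11, 15)→(4, 12): d=(-7,-3) top-left  bias=+0
    (2,3)@(5, 7): e=[8,10,38] → █
    (3,3)@(7, 7): e=[24,-12,44] → ·
    (2,4)@(5, 9): e=[8,24,24] → █
    (3,4)@(7, 9): e=[24,2,30] → █
    (4,4)@(9, 9): e=[40,-20,36] → ·
    (2,5)@(5, 11): e=[8,38,10] → █
    (4,5)@(9, 11): e=[40,-6,22] → ·
    (2,6)@(5, 13): e=[8,52,-4] → ·
    (3,6)@(7, 13): e=[24,30,2] → █
    (4,6)@(9, 13): e=[40,8,8] → █
    (5,6)@(11, 13): e=[56,-14,14] → ·
    (3,7)@(7, 15): e=[24,44,-12] → ·
    (5,7)@(11, 15): e=[56,0,0] → ·  [on edge]
  covered (7 px):
    · · · · · ·
    · · · · · ·
    · · · · · ·
    · · █ · · ·
    · · █ █ · ·
    · · █ █ · ·
    · · · █ █ ·
    · · · · · ·

Z-buffer (winner per pixel, '.' = empty):
  . . . . . .
  . 1 . . . .
  . . 1 . . .
  . . 2 1 . .
  . . 2 2 1 .
  . . 2 2 . .
  . . . 2 2 .
  . . . . . .

Result: 1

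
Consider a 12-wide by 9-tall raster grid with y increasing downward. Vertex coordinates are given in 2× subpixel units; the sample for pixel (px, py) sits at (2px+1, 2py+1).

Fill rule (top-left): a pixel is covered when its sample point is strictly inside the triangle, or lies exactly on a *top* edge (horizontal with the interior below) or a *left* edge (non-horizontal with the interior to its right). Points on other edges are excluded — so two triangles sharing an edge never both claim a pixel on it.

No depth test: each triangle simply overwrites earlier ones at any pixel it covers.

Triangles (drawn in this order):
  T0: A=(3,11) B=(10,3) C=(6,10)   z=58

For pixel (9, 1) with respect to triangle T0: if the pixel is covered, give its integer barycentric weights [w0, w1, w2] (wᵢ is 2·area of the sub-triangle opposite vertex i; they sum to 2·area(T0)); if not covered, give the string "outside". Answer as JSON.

T0:
  2·area = 17
  edge (3, 11)→(10, 3): d=(7,-8) top-left  bias=+0
  edge (10, 3)→(6, 10): d=(-4,7) right/bottom  bias=-1
  edge (6, 10)→(3, 11): d=(-3,1) right/bottom  bias=-1
    (10,2)@(21, 5): e=[102,-85,0] → ·  [on edge]
    (3,3)@(7, 7): e=[4,5,8] → #
    (4,3)@(9, 7): e=[20,-9,6] → ·
    (7,3)@(15, 7): e=[68,-51,0] → ·  [on edge]
    (2,4)@(5, 9): e=[2,11,4] → #
    (3,4)@(7, 9): e=[18,-3,2] → ·
    (4,4)@(9, 9): e=[34,-17,0] → ·  [on edge]
    (1,5)@(3, 11): e=[0,17,0] → ·  [on edge]
    (2,5)@(5, 11): e=[16,3,-2] → ·
  covered (2 px):
    · · · · · · · · · · · ·
    · · · · · · · · · · · ·
    · · · · · · · · · · · ·
    · · · # · · · · · · · ·
    · · # · · · · · · · · ·
    · · · · · · · · · · · ·
    · · · · · · · · · · · ·
    · · · · · · · · · · · ·
    · · · · · · · · · · · ·

Answer: "outside"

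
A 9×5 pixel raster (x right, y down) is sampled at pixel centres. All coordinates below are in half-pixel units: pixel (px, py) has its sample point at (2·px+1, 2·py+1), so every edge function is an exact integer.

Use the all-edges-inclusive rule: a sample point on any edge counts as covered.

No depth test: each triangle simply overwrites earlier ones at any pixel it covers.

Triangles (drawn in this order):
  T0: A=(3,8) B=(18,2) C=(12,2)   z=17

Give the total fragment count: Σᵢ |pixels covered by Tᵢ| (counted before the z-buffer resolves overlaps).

T0:
  2·area = 36  (B↔C swapped to make it positive)
  edge (3, 8)→(12, 2): d=(9,-6) inclusive
  edge (12, 2)→(18, 2): d=(6,0) inclusive
  edge (18, 2)→(3, 8): d=(-15,6) inclusive
    (5,1)@(11, 3): e=[3,6,27] → █
    (6,1)@(13, 3): e=[15,6,15] → █
    (7,1)@(15, 3): e=[27,6,3] → █
    (8,1)@(17, 3): e=[39,6,-9] → ·
    (4,2)@(9, 5): e=[9,18,9] → █
    (5,2)@(11, 5): e=[21,18,-3] → ·
    (6,2)@(13, 5): e=[33,18,-15] → ·
    (7,2)@(15, 5): e=[45,18,-27] → ·
    (2,3)@(5, 7): e=[3,30,3] → █
    (3,3)@(7, 7): e=[15,30,-9] → ·
    (4,3)@(9, 7): e=[27,30,-21] → ·
    (2,4)@(5, 9): e=[21,42,-27] → ·
  covered (5 px):
    · · · · · · · · ·
    · · · · · █ █ █ ·
    · · · · █ · · · ·
    · · █ · · · · · ·
    · · · · · · · · ·

Answer: 5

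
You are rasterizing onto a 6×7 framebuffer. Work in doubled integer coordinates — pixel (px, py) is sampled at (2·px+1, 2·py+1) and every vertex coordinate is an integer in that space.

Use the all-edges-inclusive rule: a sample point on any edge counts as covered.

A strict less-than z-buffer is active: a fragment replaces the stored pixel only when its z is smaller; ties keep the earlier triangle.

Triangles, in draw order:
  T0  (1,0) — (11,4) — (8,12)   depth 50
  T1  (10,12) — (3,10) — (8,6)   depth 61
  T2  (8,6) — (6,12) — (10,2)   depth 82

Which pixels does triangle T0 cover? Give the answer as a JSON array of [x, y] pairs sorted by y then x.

T0:
  2·area = 92
  edge (1, 0)→(11, 4): d=(10,4) inclusive
  edge (11, 4)→(8, 12): d=(-3,8) inclusive
  edge (8, 12)→(1, 0): d=(-7,-12) inclusive
    (1,0)@(3, 1): e=[2,73,17] → X
    (2,0)@(5, 1): e=[-6,57,41] → .
    (1,1)@(3, 3): e=[22,67,3] → X
    (2,1)@(5, 3): e=[14,51,27] → X
    (3,1)@(7, 3): e=[6,35,51] → X
    (4,1)@(9, 3): e=[-2,19,75] → .
    (1,2)@(3, 5): e=[42,61,-11] → .
    (2,2)@(5, 5): e=[34,45,13] → X
    (4,2)@(9, 5): e=[18,13,61] → X
    (5,2)@(11, 5): e=[10,-3,85] → .
    (2,3)@(5, 7): e=[54,39,-1] → .
    (3,3)@(7, 7): e=[46,23,23] → X
  covered (11 px):
    . X . . . .
    . X X X . .
    . . X X X .
    . . . X X .
    . . . X X .
    . . . . . .
    . . . . . .
T1:
  2·area = 38
  edge (10, 12)→(3, 10): d=(-7,-2) inclusive
  edge (3, 10)→(8, 6): d=(5,-4) inclusive
  edge (8, 6)→(10, 12): d=(2,6) inclusive
    (3,1)@(7, 3): e=[57,-19,0] → .  [on edge]
    (3,3)@(7, 7): e=[29,1,8] → X
    (4,3)@(9, 7): e=[33,9,-4] → .
    (2,4)@(5, 9): e=[11,3,24] → X
    (4,4)@(9, 9): e=[19,19,0] → X  [on edge]
    (5,4)@(11, 9): e=[23,27,-12] → .
    (2,5)@(5, 11): e=[-3,13,28] → .
    (3,5)@(7, 11): e=[1,21,16] → X
    (5,5)@(11, 11): e=[9,37,-8] → .
    (3,6)@(7, 13): e=[-13,31,20] → .
    (4,6)@(9, 13): e=[-9,39,8] → .
  covered (6 px):
    . . . . . .
    . . . . . .
    . . . . . .
    . . . X . .
    . . X X X .
    . . . X X .
    . . . . . .
T2:
  2·area = 4  (B↔C swapped to make it positive)
  edge (8, 6)→(10, 2): d=(2,-4) inclusive
  edge (10, 2)→(6, 12): d=(-4,10) inclusive
  edge (6, 12)→(8, 6): d=(2,-6) inclusive
    (4,1)@(9, 3): e=[-2,6,0] → .  [on edge]
    (3,4)@(7, 9): e=[2,2,0] → X  [on edge]
    (4,4)@(9, 9): e=[10,-18,12] → .
    (3,5)@(7, 11): e=[6,-6,4] → .
  covered (1 px):
    . . . . . .
    . . . . . .
    . . . . . .
    . . . . . .
    . . . X . .
    . . . . . .
    . . . . . .

Result: [[1,0],[1,1],[2,1],[3,1],[2,2],[3,2],[4,2],[3,3],[4,3],[3,4],[4,4]]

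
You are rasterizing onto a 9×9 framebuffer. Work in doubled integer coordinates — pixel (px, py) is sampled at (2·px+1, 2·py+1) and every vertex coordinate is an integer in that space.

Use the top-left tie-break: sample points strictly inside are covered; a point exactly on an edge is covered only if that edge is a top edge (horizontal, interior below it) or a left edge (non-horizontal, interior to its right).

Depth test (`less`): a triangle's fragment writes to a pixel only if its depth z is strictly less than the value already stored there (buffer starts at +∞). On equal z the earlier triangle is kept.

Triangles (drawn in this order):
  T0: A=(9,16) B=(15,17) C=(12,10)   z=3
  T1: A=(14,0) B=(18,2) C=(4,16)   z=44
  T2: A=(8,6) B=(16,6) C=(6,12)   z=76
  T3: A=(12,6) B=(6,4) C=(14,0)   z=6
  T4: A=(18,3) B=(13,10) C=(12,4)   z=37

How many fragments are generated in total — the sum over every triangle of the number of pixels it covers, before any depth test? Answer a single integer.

T0:
  2·area = 39  (B↔C swapped to make it positive)
  edge (9, 16)→(12, 10): d=(3,-6) top-left  bias=+0
  edge (12, 10)→(15, 17): d=(3,7) right/bottom  bias=-1
  edge (15, 17)→(9, 16): d=(-6,-1) top-left  bias=+0
    (4,1)@(9, 3): e=[-39,0,78] → .  [on edge]
    (5,6)@(11, 13): e=[3,16,20] → X
    (6,6)@(13, 13): e=[15,2,22] → X
    (7,6)@(15, 13): e=[27,-12,24] → .
    (1,7)@(3, 15): e=[-39,78,0] → .  [on edge]
    (5,7)@(11, 15): e=[9,22,8] → X
    (7,7)@(15, 15): e=[33,-6,12] → .
    (5,8)@(11, 17): e=[15,28,-4] → .
    (6,8)@(13, 17): e=[27,14,-2] → .
    (7,8)@(15, 17): e=[39,0,0] → .  [on edge]
  covered (4 px):
    . . . . . . . . .
    . . . . . . . . .
    . . . . . . . . .
    . . . . . . . . .
    . . . . . . . . .
    . . . . . . . . .
    . . . . . X X . .
    . . . . . X X . .
    . . . . . . . . .
T1:
  2·area = 84
  edge (14, 0)→(18, 2): d=(4,2) right/bottom  bias=-1
  edge (18, 2)→(4, 16): d=(-14,14) right/bottom  bias=-1
  edge (4, 16)→(14, 0): d=(10,-16) top-left  bias=+0
    (7,0)@(15, 1): e=[2,56,26] → X
    (8,0)@(17, 1): e=[-2,28,58] → .
    (6,1)@(13, 3): e=[14,56,14] → X
    (8,1)@(17, 3): e=[6,0,78] → .  [on edge]
    (5,2)@(11, 5): e=[26,56,2] → X
    (7,2)@(15, 5): e=[18,0,66] → .  [on edge]
    (5,3)@(11, 7): e=[34,28,22] → X
    (6,3)@(13, 7): e=[30,0,54] → .  [on edge]
    (4,4)@(9, 9): e=[46,28,10] → X
    (5,4)@(11, 9): e=[42,0,42] → .  [on edge]
    (4,5)@(9, 11): e=[54,0,30] → .  [on edge]
    (3,6)@(7, 13): e=[66,0,18] → .  [on edge]
    (2,7)@(5, 15): e=[78,0,6] → .  [on edge]
    (1,8)@(3, 17): e=[90,0,-6] → .  [on edge]
  covered (7 px):
    . . . . . . . X .
    . . . . . . X X .
    . . . . . X X . .
    . . . . . X . . .
    . . . . X . . . .
    . . . . . . . . .
    . . . . . . . . .
    . . . . . . . . .
    . . . . . . . . .
T2:
  2·area = 48
  edge (8, 6)→(16, 6): d=(8,0) top-left  bias=+0
  edge (16, 6)→(6, 12): d=(-10,6) right/bottom  bias=-1
  edge (6, 12)→(8, 6): d=(2,-6) top-left  bias=+0
    (4,1)@(9, 3): e=[-24,72,0] → .  [on edge]
    (4,3)@(9, 7): e=[8,32,8] → X
    (5,3)@(11, 7): e=[8,20,20] → X
    (6,3)@(13, 7): e=[8,8,32] → X
    (7,3)@(15, 7): e=[8,-4,44] → .
    (3,4)@(7, 9): e=[24,24,0] → X  [on edge]
    (5,4)@(11, 9): e=[24,0,24] → .  [on edge]
    (6,4)@(13, 9): e=[24,-12,36] → .
    (3,5)@(7, 11): e=[40,4,4] → X
    (4,5)@(9, 11): e=[40,-8,16] → .
    (3,6)@(7, 13): e=[56,-16,8] → .
    (0,7)@(1, 15): e=[72,0,-24] → .  [on edge]
    (2,7)@(5, 15): e=[72,-24,0] → .  [on edge]
  covered (6 px):
    . . . . . . . . .
    . . . . . . . . .
    . . . . . . . . .
    . . . . X X X . .
    . . . X X . . . .
    . . . X . . . . .
    . . . . . . . . .
    . . . . . . . . .
    . . . . . . . . .
T3:
  2·area = 40
  edge (12, 6)→(6, 4): d=(-6,-2) top-left  bias=+0
  edge (6, 4)→(14, 0): d=(8,-4) top-left  bias=+0
  edge (14, 0)→(12, 6): d=(-2,6) right/bottom  bias=-1
    (6,0)@(13, 1): e=[32,4,4] → X
    (7,0)@(15, 1): e=[36,12,-8] → .
    (1,1)@(3, 3): e=[0,-20,60] → .  [on edge]
    (4,1)@(9, 3): e=[12,4,24] → X
    (5,1)@(11, 3): e=[16,12,12] → X
    (6,1)@(13, 3): e=[20,20,0] → .  [on edge]
    (4,2)@(9, 5): e=[0,20,20] → X  [on edge]
    (6,2)@(13, 5): e=[8,36,-4] → .
    (4,3)@(9, 7): e=[-12,36,16] → .
    (5,3)@(11, 7): e=[-8,44,4] → .
    (7,3)@(15, 7): e=[0,60,-20] → .  [on edge]
    (5,4)@(11, 9): e=[-20,60,0] → .  [on edge]
    (4,7)@(9, 15): e=[-60,100,0] → .  [on edge]
  covered (5 px):
    . . . . . . X . .
    . . . . X X . . .
    . . . . X X . . .
    . . . . . . . . .
    . . . . . . . . .
    . . . . . . . . .
    . . . . . . . . .
    . . . . . . . . .
    . . . . . . . . .
T4:
  2·area = 37
  edge (18, 3)→(13, 10): d=(-5,7) right/bottom  bias=-1
  edge (13, 10)→(12, 4): d=(-1,-6) top-left  bias=+0
  edge (12, 4)→(18, 3): d=(6,-1) top-left  bias=+0
    (6,2)@(13, 5): e=[25,5,7] → X
    (7,2)@(15, 5): e=[11,17,9] → X
    (8,2)@(17, 5): e=[-3,29,11] → .
    (6,3)@(13, 7): e=[15,3,19] → X
    (8,3)@(17, 7): e=[-13,27,23] → .
    (6,4)@(13, 9): e=[5,1,31] → X
    (7,4)@(15, 9): e=[-9,13,33] → .
    (6,5)@(13, 11): e=[-5,-1,43] → .
  covered (5 px):
    . . . . . . . . .
    . . . . . . . . .
    . . . . . . X X .
    . . . . . . X X .
    . . . . . . X . .
    . . . . . . . . .
    . . . . . . . . .
    . . . . . . . . .
    . . . . . . . . .

Answer: 27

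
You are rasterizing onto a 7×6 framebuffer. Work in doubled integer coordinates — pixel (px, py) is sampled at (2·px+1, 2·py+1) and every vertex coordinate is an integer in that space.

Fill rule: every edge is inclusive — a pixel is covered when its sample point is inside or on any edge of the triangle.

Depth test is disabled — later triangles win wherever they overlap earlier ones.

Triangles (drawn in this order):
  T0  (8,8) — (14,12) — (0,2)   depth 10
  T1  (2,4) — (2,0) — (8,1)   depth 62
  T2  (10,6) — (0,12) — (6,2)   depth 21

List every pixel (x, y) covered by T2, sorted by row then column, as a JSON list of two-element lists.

T0:
  2·area = 4  (B↔C swapped to make it positive)
  edge (8, 8)→(0, 2): d=(-8,-6) inclusive
  edge (0, 2)→(14, 12): d=(14,10) inclusive
  edge (14, 12)→(8, 8): d=(-6,-4) inclusive
    (3,3)@(7, 7): e=[2,0,2] → X  [on edge]
    (4,3)@(9, 7): e=[14,-20,10] → .
    (3,4)@(7, 9): e=[-14,28,-10] → .
  covered (1 px):
    . . . . . . .
    . . . . . . .
    . . . . . . .
    . . . X . . .
    . . . . . . .
    . . . . . . .
T1:
  2·area = 24
  edge (2, 4)→(2, 0): d=(0,-4) inclusive
  edge (2, 0)→(8, 1): d=(6,1) inclusive
  edge (8, 1)→(2, 4): d=(-6,3) inclusive
    (1,0)@(3, 1): e=[4,5,15] → X
    (2,0)@(5, 1): e=[12,3,9] → X
    (3,0)@(7, 1): e=[20,1,3] → X
    (4,0)@(9, 1): e=[28,-1,-3] → .
    (1,1)@(3, 3): e=[4,17,3] → X
    (2,1)@(5, 3): e=[12,15,-3] → .
    (3,1)@(7, 3): e=[20,13,-9] → .
    (1,2)@(3, 5): e=[4,29,-9] → .
  covered (4 px):
    . X X X . . .
    . X . . . . .
    . . . . . . .
    . . . . . . .
    . . . . . . .
    . . . . . . .
T2:
  2·area = 64
  edge (10, 6)→(0, 12): d=(-10,6) inclusive
  edge (0, 12)→(6, 2): d=(6,-10) inclusive
  edge (6, 2)→(10, 6): d=(4,4) inclusive
    (2,0)@(5, 1): e=[80,-16,0] → .  [on edge]
    (3,1)@(7, 3): e=[48,16,0] → X  [on edge]
    (4,1)@(9, 3): e=[36,36,-8] → .
    (2,2)@(5, 5): e=[40,8,16] → X
    (4,2)@(9, 5): e=[16,48,0] → X  [on edge]
    (5,2)@(11, 5): e=[4,68,-8] → .
    (1,3)@(3, 7): e=[32,0,32] → X  [on edge]
    (4,3)@(9, 7): e=[-4,60,8] → .
    (5,3)@(11, 7): e=[-16,80,0] → .  [on edge]
    (1,4)@(3, 9): e=[12,12,40] → X
    (2,4)@(5, 9): e=[0,32,32] → X  [on edge]
    (3,4)@(7, 9): e=[-12,52,24] → .
    (6,4)@(13, 9): e=[-48,112,0] → .  [on edge]
  covered (10 px):
    . . . . . . .
    . . . X . . .
    . . X X X . .
    . X X X . . .
    . X X . . . .
    X . . . . . .

Result: [[3,1],[2,2],[3,2],[4,2],[1,3],[2,3],[3,3],[1,4],[2,4],[0,5]]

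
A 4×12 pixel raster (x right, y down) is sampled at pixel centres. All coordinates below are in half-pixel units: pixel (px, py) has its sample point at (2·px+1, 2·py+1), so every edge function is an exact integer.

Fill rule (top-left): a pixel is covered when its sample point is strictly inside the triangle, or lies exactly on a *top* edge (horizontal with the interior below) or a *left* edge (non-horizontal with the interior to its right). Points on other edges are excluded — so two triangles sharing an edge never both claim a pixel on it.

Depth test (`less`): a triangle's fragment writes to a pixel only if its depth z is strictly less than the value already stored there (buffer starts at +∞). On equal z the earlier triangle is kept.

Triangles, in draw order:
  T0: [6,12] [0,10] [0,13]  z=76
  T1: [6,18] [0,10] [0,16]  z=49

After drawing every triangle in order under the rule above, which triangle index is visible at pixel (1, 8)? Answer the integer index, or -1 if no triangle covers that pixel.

T0:
  2·area = 18  (B↔C swapped to make it positive)
  edge (6, 12)→(0, 13): d=(-6,1) right/bottom  bias=-1
  edge (0, 13)→(0, 10): d=(0,-3) top-left  bias=+0
  edge (0, 10)→(6, 12): d=(6,2) right/bottom  bias=-1
    (0,5)@(1, 11): e=[11,3,4] → X
    (1,5)@(3, 11): e=[9,9,0] → .  [on edge]
    (0,6)@(1, 13): e=[-1,3,16] → .
  covered (1 px):
    . . . .
    . . . .
    . . . .
    . . . .
    . . . .
    X . . .
    . . . .
    . . . .
    . . . .
    . . . .
    . . . .
    . . . .
T1:
  2·area = 36  (B↔C swapped to make it positive)
  edge (6, 18)→(0, 16): d=(-6,-2) top-left  bias=+0
  edge (0, 16)→(0, 10): d=(0,-6) top-left  bias=+0
  edge (0, 10)→(6, 18): d=(6,8) right/bottom  bias=-1
    (0,6)@(1, 13): e=[20,6,10] → X
    (1,6)@(3, 13): e=[24,18,-6] → .
    (0,7)@(1, 15): e=[8,6,22] → X
    (1,7)@(3, 15): e=[12,18,6] → X
    (2,7)@(5, 15): e=[16,30,-10] → .
    (0,8)@(1, 17): e=[-4,6,34] → .
    (1,8)@(3, 17): e=[0,18,18] → X  [on edge]
    (2,8)@(5, 17): e=[4,30,2] → X
    (3,8)@(7, 17): e=[8,42,-14] → .
    (1,9)@(3, 19): e=[-12,18,30] → .
    (2,9)@(5, 19): e=[-8,30,14] → .
  covered (5 px):
    . . . .
    . . . .
    . . . .
    . . . .
    . . . .
    . . . .
    X . . .
    X X . .
    . X X .
    . . . .
    . . . .
    . . . .

Z-buffer (winner per pixel, '.' = empty):
  . . . .
  . . . .
  . . . .
  . . . .
  . . . .
  0 . . .
  1 . . .
  1 1 . .
  . 1 1 .
  . . . .
  . . . .
  . . . .

Final: 1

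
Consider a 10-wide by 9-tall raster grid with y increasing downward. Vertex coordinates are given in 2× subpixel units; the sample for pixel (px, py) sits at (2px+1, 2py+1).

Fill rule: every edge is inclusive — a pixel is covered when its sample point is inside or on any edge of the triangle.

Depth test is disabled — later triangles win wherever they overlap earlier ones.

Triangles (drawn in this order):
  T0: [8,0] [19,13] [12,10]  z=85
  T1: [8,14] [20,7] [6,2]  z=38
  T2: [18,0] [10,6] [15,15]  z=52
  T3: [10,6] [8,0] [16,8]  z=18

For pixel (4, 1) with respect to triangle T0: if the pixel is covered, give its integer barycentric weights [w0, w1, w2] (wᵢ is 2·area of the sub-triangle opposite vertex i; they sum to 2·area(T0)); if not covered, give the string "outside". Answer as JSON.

T0:
  2·area = 58
  edge (8, 0)→(19, 13): d=(11,13) inclusive
  edge (19, 13)→(12, 10): d=(-7,-3) inclusive
  edge (12, 10)→(8, 0): d=(-4,-10) inclusive
    (5,2)@(11, 5): e=[16,32,10] → #
    (6,2)@(13, 5): e=[-10,38,30] → ·
    (2,3)@(5, 7): e=[116,0,-58] → ·  [on edge]
    (5,3)@(11, 7): e=[38,18,2] → #
    (6,3)@(13, 7): e=[12,24,22] → #
    (7,3)@(15, 7): e=[-14,30,42] → ·
    (5,4)@(11, 9): e=[60,4,-6] → ·
    (6,4)@(13, 9): e=[34,10,14] → #
    (7,4)@(15, 9): e=[8,16,34] → #
    (8,4)@(17, 9): e=[-18,22,54] → ·
    (6,5)@(13, 11): e=[56,-4,6] → ·
    (7,5)@(15, 11): e=[30,2,26] → #
    (9,6)@(19, 13): e=[0,0,58] → #  [on edge]
  covered (8 px):
    · · · · · · · · · ·
    · · · · · · · · · ·
    · · · · · # · · · ·
    · · · · · # # · · ·
    · · · · · · # # · ·
    · · · · · · · # # ·
    · · · · · · · · · #
    · · · · · · · · · ·
    · · · · · · · · · ·
T1:
  2·area = 158  (B↔C swapped to make it positive)
  edge (8, 14)→(6, 2): d=(-2,-12) inclusive
  edge (6, 2)→(20, 7): d=(14,5) inclusive
  edge (20, 7)→(8, 14): d=(-12,7) inclusive
    (3,1)@(7, 3): e=[10,9,139] → #
    (4,1)@(9, 3): e=[34,-1,125] → ·
    (3,2)@(7, 5): e=[6,37,115] → #
    (4,2)@(9, 5): e=[30,27,101] → #
    (5,2)@(11, 5): e=[54,17,87] → #
    (6,2)@(13, 5): e=[78,7,73] → #
    (7,2)@(15, 5): e=[102,-3,59] → ·
    (3,3)@(7, 7): e=[2,65,91] → #
    (7,3)@(15, 7): e=[98,25,35] → #
    (8,3)@(17, 7): e=[122,15,21] → #
    (9,3)@(19, 7): e=[146,5,7] → #
    (3,4)@(7, 9): e=[-2,93,67] → ·
  covered (20 px):
    · · · · · · · · · ·
    · · · # · · · · · ·
    · · · # # # # · · ·
    · · · # # # # # # #
    · · · · # # # # · ·
    · · · · # # # · · ·
    · · · · # · · · · ·
    · · · · · · · · · ·
    · · · · · · · · · ·
T2:
  2·area = 102  (B↔C swapped to make it positive)
  edge (18, 0)→(15, 15): d=(-3,15) inclusive
  edge (15, 15)→(10, 6): d=(-5,-9) inclusive
  edge (10, 6)→(18, 0): d=(8,-6) inclusive
    (8,0)@(17, 1): e=[12,88,2] → #
    (9,0)@(19, 1): e=[-18,106,14] → ·
    (7,1)@(15, 3): e=[36,60,6] → #
    (9,1)@(19, 3): e=[-24,96,30] → ·
    (6,2)@(13, 5): e=[60,32,10] → #
    (8,2)@(17, 5): e=[0,68,34] → #  [on edge]
    (9,2)@(19, 5): e=[-30,86,46] → ·
    (5,3)@(11, 7): e=[84,4,14] → #
    (8,3)@(17, 7): e=[-6,58,50] → ·
    (5,4)@(11, 9): e=[78,-6,30] → ·
    (6,4)@(13, 9): e=[48,12,42] → #
    (8,4)@(17, 9): e=[-12,48,66] → ·
    (7,7)@(15, 15): e=[0,0,102] → #  [on edge]
  covered (15 px):
    · · · · · · · · # ·
    · · · · · · · # # ·
    · · · · · · # # # ·
    · · · · · # # # · ·
    · · · · · · # # · ·
    · · · · · · # # · ·
    · · · · · · · # · ·
    · · · · · · · # · ·
    · · · · · · · · · ·
T3:
  2·area = 32
  edge (10, 6)→(8, 0): d=(-2,-6) inclusive
  edge (8, 0)→(16, 8): d=(8,8) inclusive
  edge (16, 8)→(10, 6): d=(-6,-2) inclusive
    (4,0)@(9, 1): e=[4,0,28] → #  [on edge]
    (5,0)@(11, 1): e=[16,-16,32] → ·
    (0,1)@(1, 3): e=[-48,80,0] → ·  [on edge]
    (4,1)@(9, 3): e=[0,16,16] → #  [on edge]
    (5,1)@(11, 3): e=[12,0,20] → #  [on edge]
    (6,1)@(13, 3): e=[24,-16,24] → ·
    (3,2)@(7, 5): e=[-16,48,0] → ·  [on edge]
    (4,2)@(9, 5): e=[-4,32,4] → ·
    (5,2)@(11, 5): e=[8,16,8] → #
    (6,2)@(13, 5): e=[20,0,12] → #  [on edge]
    (7,2)@(15, 5): e=[32,-16,16] → ·
    (5,3)@(11, 7): e=[4,32,-4] → ·
    (6,3)@(13, 7): e=[16,16,0] → #  [on edge]
    (7,3)@(15, 7): e=[28,0,4] → #  [on edge]
    (5,4)@(11, 9): e=[0,48,-16] → ·  [on edge]
    (8,4)@(17, 9): e=[36,0,-4] → ·  [on edge]
    (9,4)@(19, 9): e=[48,-16,0] → ·  [on edge]
    (9,5)@(19, 11): e=[44,0,-12] → ·  [on edge]
    (6,7)@(13, 15): e=[0,80,-48] → ·  [on edge]
  covered (7 px):
    · · · · # · · · · ·
    · · · · # # · · · ·
    · · · · · # # · · ·
    · · · · · · # # · ·
    · · · · · · · · · ·
    · · · · · · · · · ·
    · · · · · · · · · ·
    · · · · · · · · · ·
    · · · · · · · · · ·

Result: "outside"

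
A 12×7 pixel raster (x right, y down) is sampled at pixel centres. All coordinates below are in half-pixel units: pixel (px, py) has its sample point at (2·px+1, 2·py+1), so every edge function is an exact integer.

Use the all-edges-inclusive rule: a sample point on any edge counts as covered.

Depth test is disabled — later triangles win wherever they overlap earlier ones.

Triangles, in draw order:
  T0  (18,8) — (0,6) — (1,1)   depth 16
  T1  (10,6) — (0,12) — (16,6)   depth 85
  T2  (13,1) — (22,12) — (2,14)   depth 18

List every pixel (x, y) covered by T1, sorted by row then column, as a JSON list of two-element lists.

T0:
  2·area = 92
  edge (18, 8)→(0, 6): d=(-18,-2) inclusive
  edge (0, 6)→(1, 1): d=(1,-5) inclusive
  edge (1, 1)→(18, 8): d=(17,7) inclusive
    (0,0)@(1, 1): e=[92,0,0] → █  [on edge]
    (1,0)@(3, 1): e=[96,10,-14] → ·
    (0,1)@(1, 3): e=[56,2,34] → █
    (1,1)@(3, 3): e=[60,12,20] → █
    (2,1)@(5, 3): e=[64,22,6] → █
    (3,1)@(7, 3): e=[68,32,-8] → ·
    (0,2)@(1, 5): e=[20,4,68] → █
    (3,2)@(7, 5): e=[32,34,26] → █
    (4,2)@(9, 5): e=[36,44,12] → █
    (5,2)@(11, 5): e=[40,54,-2] → ·
    (0,3)@(1, 7): e=[-16,6,102] → ·
    (1,3)@(3, 7): e=[-12,16,88] → ·
    (4,3)@(9, 7): e=[0,46,46] → █  [on edge]
  covered (13 px):
    █ · · · · · · · · · · ·
    █ █ █ · · · · · · · · ·
    █ █ █ █ █ · · · · · · ·
    · · · · █ █ █ █ · · · ·
    · · · · · · · · · · · ·
    · · · · · · · · · · · ·
    · · · · · · · · · · · ·
T1:
  2·area = 36  (B↔C swapped to make it positive)
  edge (10, 6)→(16, 6): d=(6,0) inclusive
  edge (16, 6)→(0, 12): d=(-16,6) inclusive
  edge (0, 12)→(10, 6): d=(10,-6) inclusive
    (7,1)@(15, 3): e=[-18,54,0] → ·  [on edge]
    (4,3)@(9, 7): e=[6,26,4] → █
    (5,3)@(11, 7): e=[6,14,16] → █
    (6,3)@(13, 7): e=[6,2,28] → █
    (7,3)@(15, 7): e=[6,-10,40] → ·
    (2,4)@(5, 9): e=[18,18,0] → █  [on edge]
    (3,4)@(7, 9): e=[18,6,12] → █
    (4,4)@(9, 9): e=[18,-6,24] → ·
    (5,4)@(11, 9): e=[18,-18,36] → ·
    (6,4)@(13, 9): e=[18,-30,48] → ·
    (2,5)@(5, 11): e=[30,-14,20] → ·
    (3,5)@(7, 11): e=[30,-26,32] → ·
  covered (5 px):
    · · · · · · · · · · · ·
    · · · · · · · · · · · ·
    · · · · · · · · · · · ·
    · · · · █ █ █ · · · · ·
    · · █ █ · · · · · · · ·
    · · · · · · · · · · · ·
    · · · · · · · · · · · ·
T2:
  2·area = 238
  edge (13, 1)→(22, 12): d=(9,11) inclusive
  edge (22, 12)→(2, 14): d=(-20,2) inclusive
  edge (2, 14)→(13, 1): d=(11,-13) inclusive
    (6,0)@(13, 1): e=[0,238,0] → █  [on edge]
    (7,0)@(15, 1): e=[-22,234,26] → ·
    (6,1)@(13, 3): e=[18,198,22] → █
    (7,1)@(15, 3): e=[-4,194,48] → ·
    (5,2)@(11, 5): e=[58,162,18] → █
    (7,2)@(15, 5): e=[14,154,70] → █
    (8,2)@(17, 5): e=[-8,150,96] → ·
    (4,3)@(9, 7): e=[98,126,14] → █
    (8,3)@(17, 7): e=[10,110,118] → █
    (9,3)@(19, 7): e=[-12,106,144] → ·
    (3,4)@(7, 9): e=[138,90,10] → █
    (9,4)@(19, 9): e=[6,66,166] → █
  covered (31 px):
    · · · · · · █ · · · · ·
    · · · · · · █ · · · · ·
    · · · · · █ █ █ · · · ·
    · · · · █ █ █ █ █ · · ·
    · · · █ █ █ █ █ █ █ · ·
    · · █ █ █ █ █ █ █ █ █ ·
    · █ █ █ █ █ · · · · · ·

Answer: [[4,3],[5,3],[6,3],[2,4],[3,4]]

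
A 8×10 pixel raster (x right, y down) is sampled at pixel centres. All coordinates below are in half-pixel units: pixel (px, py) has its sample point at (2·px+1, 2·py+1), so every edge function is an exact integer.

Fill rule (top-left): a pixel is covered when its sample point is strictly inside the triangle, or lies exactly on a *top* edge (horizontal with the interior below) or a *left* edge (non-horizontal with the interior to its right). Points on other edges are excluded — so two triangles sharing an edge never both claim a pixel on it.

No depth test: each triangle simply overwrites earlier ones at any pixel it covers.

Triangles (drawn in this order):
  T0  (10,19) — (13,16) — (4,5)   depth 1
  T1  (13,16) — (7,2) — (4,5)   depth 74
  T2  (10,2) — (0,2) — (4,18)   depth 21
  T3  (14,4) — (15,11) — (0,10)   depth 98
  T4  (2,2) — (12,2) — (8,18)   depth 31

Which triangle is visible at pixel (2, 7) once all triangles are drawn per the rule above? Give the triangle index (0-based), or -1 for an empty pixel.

T0:
  2·area = 60  (B↔C swapped to make it positive)
  edge (10, 19)→(4, 5): d=(-6,-14) top-left  bias=+0
  edge (4, 5)→(13, 16): d=(9,11) right/bottom  bias=-1
  edge (13, 16)→(10, 19): d=(-3,3) right/bottom  bias=-1
    (2,3)@(5, 7): e=[2,7,51] → X
    (3,3)@(7, 7): e=[30,-15,45] → .
    (2,4)@(5, 9): e=[-10,25,45] → .
    (3,4)@(7, 9): e=[18,3,39] → X
    (4,4)@(9, 9): e=[46,-19,33] → .
    (3,5)@(7, 11): e=[6,21,33] → X
    (4,5)@(9, 11): e=[34,-1,27] → .
    (3,6)@(7, 13): e=[-6,39,27] → .
    (4,6)@(9, 13): e=[22,17,21] → X
    (5,6)@(11, 13): e=[50,-5,15] → .
    (4,7)@(9, 15): e=[10,35,15] → X
    (5,7)@(11, 15): e=[38,13,9] → X
  covered (7 px):
    . . . . . . . .
    . . . . . . . .
    . . . . . . . .
    . . X . . . . .
    . . . X . . . .
    . . . X . . . .
    . . . . X . . .
    . . . . X X . .
    . . . . . X . .
    . . . . . . . .
T1:
  2·area = 60  (B↔C swapped to make it positive)
  edge (13, 16)→(4, 5): d=(-9,-11) top-left  bias=+0
  edge (4, 5)→(7, 2): d=(3,-3) top-left  bias=+0
  edge (7, 2)→(13, 16): d=(6,14) right/bottom  bias=-1
    (3,1)@(7, 3): e=[51,3,6] → X
    (4,1)@(9, 3): e=[73,9,-22] → .
    (2,2)@(5, 5): e=[11,3,46] → X
    (4,2)@(9, 5): e=[55,15,-10] → .
    (2,3)@(5, 7): e=[-7,9,58] → .
    (3,3)@(7, 7): e=[15,15,30] → X
    (4,3)@(9, 7): e=[37,21,2] → X
    (5,3)@(11, 7): e=[59,27,-26] → .
    (3,4)@(7, 9): e=[-3,21,42] → .
    (4,4)@(9, 9): e=[19,27,14] → X
    (5,4)@(11, 9): e=[41,33,-14] → .
    (4,5)@(9, 11): e=[1,33,26] → X
  covered (8 px):
    . . . . . . . .
    . . . X . . . .
    . . X X . . . .
    . . . X X . . .
    . . . . X . . .
    . . . . X . . .
    . . . . . X . .
    . . . . . . . .
    . . . . . . . .
    . . . . . . . .
T2:
  2·area = 160  (B↔C swapped to make it positive)
  edge (10, 2)→(4, 18): d=(-6,16) right/bottom  bias=-1
  edge (4, 18)→(0, 2): d=(-4,-16) top-left  bias=+0
  edge (0, 2)→(10, 2): d=(10,0) top-left  bias=+0
    (0,1)@(1, 3): e=[138,12,10] → X
    (1,1)@(3, 3): e=[106,44,10] → X
    (2,1)@(5, 3): e=[74,76,10] → X
    (3,1)@(7, 3): e=[42,108,10] → X
    (4,1)@(9, 3): e=[10,140,10] → X
    (5,1)@(11, 3): e=[-22,172,10] → .
    (0,2)@(1, 5): e=[126,4,30] → X
    (4,2)@(9, 5): e=[-2,132,30] → .
    (0,3)@(1, 7): e=[114,-4,50] → .
    (1,3)@(3, 7): e=[82,28,50] → X
    (4,3)@(9, 7): e=[-14,124,50] → .
    (1,4)@(3, 9): e=[70,20,70] → X
  covered (20 px):
    . . . . . . . .
    X X X X X . . .
    X X X X . . . .
    . X X X . . . .
    . X X X . . . .
    . X X . . . . .
    . X X . . . . .
    . . X . . . . .
    . . . . . . . .
    . . . . . . . .
T3:
  2·area = 104
  edge (14, 4)→(15, 11): d=(1,7) right/bottom  bias=-1
  edge (15, 11)→(0, 10): d=(-15,-1) top-left  bias=+0
  edge (0, 10)→(14, 4): d=(14,-6) top-left  bias=+0
    (6,2)@(13, 5): e=[8,88,8] → X
    (7,2)@(15, 5): e=[-6,90,20] → .
    (3,3)@(7, 7): e=[52,52,0] → X  [on edge]
    (4,3)@(9, 7): e=[38,54,12] → X
    (5,3)@(11, 7): e=[24,56,24] → X
    (7,3)@(15, 7): e=[-4,60,48] → .
    (1,4)@(3, 9): e=[82,18,4] → X
    (2,4)@(5, 9): e=[68,20,16] → X
    (7,4)@(15, 9): e=[-2,30,76] → .
    (1,5)@(3, 11): e=[84,-12,32] → .
    (2,5)@(5, 11): e=[70,-10,44] → .
    (3,5)@(7, 11): e=[56,-8,56] → .
    (7,5)@(15, 11): e=[0,0,104] → .  [on edge]
  covered (11 px):
    . . . . . . . .
    . . . . . . . .
    . . . . . . X .
    . . . X X X X .
    . X X X X X X .
    . . . . . . . .
    . . . . . . . .
    . . . . . . . .
    . . . . . . . .
    . . . . . . . .
T4:
  2·area = 160
  edge (2, 2)→(12, 2): d=(10,0) top-left  bias=+0
  edge (12, 2)→(8, 18): d=(-4,16) right/bottom  bias=-1
  edge (8, 18)→(2, 2): d=(-6,-16) top-left  bias=+0
    (1,1)@(3, 3): e=[10,140,10] → X
    (2,1)@(5, 3): e=[10,108,42] → X
    (3,1)@(7, 3): e=[10,76,74] → X
    (4,1)@(9, 3): e=[10,44,106] → X
    (5,1)@(11, 3): e=[10,12,138] → X
    (6,1)@(13, 3): e=[10,-20,170] → .
    (1,2)@(3, 5): e=[30,132,-2] → .
    (2,2)@(5, 5): e=[30,100,30] → X
    (6,2)@(13, 5): e=[30,-28,158] → .
    (2,3)@(5, 7): e=[50,92,18] → X
    (5,3)@(11, 7): e=[50,-4,114] → .
    (2,4)@(5, 9): e=[70,84,6] → X
  covered (20 px):
    . . . . . . . .
    . X X X X X . .
    . . X X X X . .
    . . X X X . . .
    . . X X X . . .
    . . . X X . . .
    . . . X X . . .
    . . . X . . . .
    . . . . . . . .
    . . . . . . . .

Z-buffer (winner per pixel, '.' = empty):
  . . . . . . . .
  2 4 4 4 4 4 . .
  2 2 4 4 4 4 3 .
  . 2 4 4 4 3 3 .
  . 3 4 4 4 3 3 .
  . 2 2 4 4 . . .
  . 2 2 4 4 1 . .
  . . 2 4 0 0 . .
  . . . . . 0 . .
  . . . . . . . .

Answer: 2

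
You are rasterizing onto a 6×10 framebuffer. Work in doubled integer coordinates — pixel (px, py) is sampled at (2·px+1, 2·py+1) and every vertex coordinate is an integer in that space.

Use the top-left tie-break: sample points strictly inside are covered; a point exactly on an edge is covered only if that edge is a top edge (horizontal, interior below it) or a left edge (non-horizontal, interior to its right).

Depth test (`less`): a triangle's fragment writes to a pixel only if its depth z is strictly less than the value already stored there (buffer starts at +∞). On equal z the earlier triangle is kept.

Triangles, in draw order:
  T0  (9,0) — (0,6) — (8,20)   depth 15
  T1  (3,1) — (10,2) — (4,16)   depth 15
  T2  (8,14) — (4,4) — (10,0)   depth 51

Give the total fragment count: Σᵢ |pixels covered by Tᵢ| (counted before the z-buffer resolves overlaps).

T0:
  2·area = 174  (B↔C swapped to make it positive)
  edge (9, 0)→(8, 20): d=(-1,20) right/bottom  bias=-1
  edge (8, 20)→(0, 6): d=(-8,-14) top-left  bias=+0
  edge (0, 6)→(9, 0): d=(9,-6) top-left  bias=+0
    (2,1)@(5, 3): e=[77,94,3] → #
    (3,1)@(7, 3): e=[37,122,15] → #
    (4,1)@(9, 3): e=[-3,150,27] → ·
    (1,2)@(3, 5): e=[115,50,9] → #
    (4,2)@(9, 5): e=[-5,134,45] → ·
    (0,3)@(1, 7): e=[153,6,15] → #
    (4,3)@(9, 7): e=[-7,118,63] → ·
    (0,4)@(1, 9): e=[151,-10,33] → ·
    (1,4)@(3, 9): e=[111,18,45] → #
    (4,4)@(9, 9): e=[-9,102,81] → ·
    (1,5)@(3, 11): e=[109,2,63] → #
    (4,5)@(9, 11): e=[-11,86,99] → ·
  covered (19 px):
    · · · · · ·
    · · # # · ·
    · # # # · ·
    # # # # · ·
    · # # # · ·
    · # # # · ·
    · · # # · ·
    · · · # · ·
    · · · # · ·
    · · · · · ·
T1:
  2·area = 104
  edge (3, 1)→(10, 2): d=(7,1) right/bottom  bias=-1
  edge (10, 2)→(4, 16): d=(-6,14) right/bottom  bias=-1
  edge (4, 16)→(3, 1): d=(-1,-15) top-left  bias=+0
    (1,0)@(3, 1): e=[0,104,0] → ·  [on edge]
    (2,1)@(5, 3): e=[12,64,28] → #
    (3,1)@(7, 3): e=[10,36,58] → #
    (4,1)@(9, 3): e=[8,8,88] → #
    (5,1)@(11, 3): e=[6,-20,118] → ·
    (2,2)@(5, 5): e=[26,52,26] → #
    (4,2)@(9, 5): e=[22,-4,86] → ·
    (2,3)@(5, 7): e=[40,40,24] → #
    (4,3)@(9, 7): e=[36,-16,84] → ·
    (2,4)@(5, 9): e=[54,28,22] → #
    (3,4)@(7, 9): e=[52,0,52] → ·  [on edge]
    (2,5)@(5, 11): e=[68,16,20] → #
  covered (10 px):
    · · · · · ·
    · · # # # ·
    · · # # · ·
    · · # # · ·
    · · # · · ·
    · · # · · ·
    · · # · · ·
    · · · · · ·
    · · · · · ·
    · · · · · ·
T2:
  2·area = 76
  edge (8, 14)→(4, 4): d=(-4,-10) top-left  bias=+0
  edge (4, 4)→(10, 0): d=(6,-4) top-left  bias=+0
  edge (10, 0)→(8, 14): d=(-2,14) right/bottom  bias=-1
    (4,0)@(9, 1): e=[62,2,12] → #
    (5,0)@(11, 1): e=[82,10,-16] → ·
    (3,1)@(7, 3): e=[34,6,36] → #
    (5,1)@(11, 3): e=[74,22,-20] → ·
    (2,2)@(5, 5): e=[6,10,60] → #
    (5,2)@(11, 5): e=[66,34,-24] → ·
    (2,3)@(5, 7): e=[-2,22,56] → ·
    (3,3)@(7, 7): e=[18,30,28] → #
    (4,3)@(9, 7): e=[38,38,0] → ·  [on edge]
    (3,4)@(7, 9): e=[10,42,24] → #
    (4,4)@(9, 9): e=[30,50,-4] → ·
    (3,5)@(7, 11): e=[2,54,20] → #
  covered (9 px):
    · · · · # ·
    · · · # # ·
    · · # # # ·
    · · · # · ·
    · · · # · ·
    · · · # · ·
    · · · · · ·
    · · · · · ·
    · · · · · ·
    · · · · · ·

Result: 38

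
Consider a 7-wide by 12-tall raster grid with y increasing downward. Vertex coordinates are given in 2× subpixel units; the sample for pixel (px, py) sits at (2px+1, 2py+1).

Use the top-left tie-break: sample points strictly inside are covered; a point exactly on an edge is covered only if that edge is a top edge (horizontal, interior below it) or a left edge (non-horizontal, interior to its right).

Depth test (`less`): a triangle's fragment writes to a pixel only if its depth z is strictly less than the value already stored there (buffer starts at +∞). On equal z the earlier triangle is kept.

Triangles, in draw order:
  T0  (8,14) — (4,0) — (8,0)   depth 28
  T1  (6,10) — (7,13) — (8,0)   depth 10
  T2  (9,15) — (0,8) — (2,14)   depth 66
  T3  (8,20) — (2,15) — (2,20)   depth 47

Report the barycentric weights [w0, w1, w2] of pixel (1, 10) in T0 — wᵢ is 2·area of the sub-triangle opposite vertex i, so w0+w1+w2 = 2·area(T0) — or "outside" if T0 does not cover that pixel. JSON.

T0:
  2·area = 56
  edge (8, 14)→(4, 0): d=(-4,-14) top-left  bias=+0
  edge (4, 0)→(8, 0): d=(4,0) top-left  bias=+0
  edge (8, 0)→(8, 14): d=(0,14) right/bottom  bias=-1
    (2,0)@(5, 1): e=[10,4,42] → #
    (3,0)@(7, 1): e=[38,4,14] → #
    (4,0)@(9, 1): e=[66,4,-14] → ·
    (2,1)@(5, 3): e=[2,12,42] → #
    (4,1)@(9, 3): e=[58,12,-14] → ·
    (2,2)@(5, 5): e=[-6,20,42] → ·
    (3,2)@(7, 5): e=[22,20,14] → #
    (4,2)@(9, 5): e=[50,20,-14] → ·
    (3,3)@(7, 7): e=[14,28,14] → #
    (4,3)@(9, 7): e=[42,28,-14] → ·
    (3,4)@(7, 9): e=[6,36,14] → #
    (4,4)@(9, 9): e=[34,36,-14] → ·
  covered (7 px):
    · · # # · · ·
    · · # # · · ·
    · · · # · · ·
    · · · # · · ·
    · · · # · · ·
    · · · · · · ·
    · · · · · · ·
    · · · · · · ·
    · · · · · · ·
    · · · · · · ·
    · · · · · · ·
    · · · · · · ·
T1:
  2·area = 16  (B↔C swapped to make it positive)
  edge (6, 10)→(8, 0): d=(2,-10) top-left  bias=+0
  edge (8, 0)→(7, 13): d=(-1,13) right/bottom  bias=-1
  edge (7, 13)→(6, 10): d=(-1,-3) top-left  bias=+0
    (1,0)@(3, 1): e=[-48,64,0] → ·  [on edge]
    (3,2)@(7, 5): e=[0,8,8] → #  [on edge]
    (4,2)@(9, 5): e=[20,-18,14] → ·
    (2,3)@(5, 7): e=[-16,32,0] → ·  [on edge]
    (3,3)@(7, 7): e=[4,6,6] → #
    (4,3)@(9, 7): e=[24,-20,12] → ·
    (3,4)@(7, 9): e=[8,4,4] → #
    (4,4)@(9, 9): e=[28,-22,10] → ·
    (3,5)@(7, 11): e=[12,2,2] → #
    (4,5)@(9, 11): e=[32,-24,8] → ·
    (3,6)@(7, 13): e=[16,0,0] → ·  [on edge]
    (2,7)@(5, 15): e=[0,24,-8] → ·  [on edge]
    (4,9)@(9, 19): e=[48,-32,0] → ·  [on edge]
  covered (4 px):
    · · · · · · ·
    · · · · · · ·
    · · · # · · ·
    · · · # · · ·
    · · · # · · ·
    · · · # · · ·
    · · · · · · ·
    · · · · · · ·
    · · · · · · ·
    · · · · · · ·
    · · · · · · ·
    · · · · · · ·
T2:
  2·area = 40  (B↔C swapped to make it positive)
  edge (9, 15)→(2, 14): d=(-7,-1) top-left  bias=+0
  edge (2, 14)→(0, 8): d=(-2,-6) top-left  bias=+0
  edge (0, 8)→(9, 15): d=(9,7) right/bottom  bias=-1
    (0,4)@(1, 9): e=[34,4,2] → #
    (1,4)@(3, 9): e=[36,16,-12] → ·
    (0,5)@(1, 11): e=[20,0,20] → #  [on edge]
    (1,5)@(3, 11): e=[22,12,6] → #
    (2,5)@(5, 11): e=[24,24,-8] → ·
    (0,6)@(1, 13): e=[6,-4,38] → ·
    (1,6)@(3, 13): e=[8,8,24] → #
    (2,6)@(5, 13): e=[10,20,10] → #
    (3,6)@(7, 13): e=[12,32,-4] → ·
    (1,7)@(3, 15): e=[-6,4,42] → ·
    (2,7)@(5, 15): e=[-4,16,28] → ·
    (4,7)@(9, 15): e=[0,40,0] → ·  [on edge]
    (1,8)@(3, 17): e=[-20,0,60] → ·  [on edge]
    (2,11)@(5, 23): e=[-60,0,100] → ·  [on edge]
  covered (5 px):
    · · · · · · ·
    · · · · · · ·
    · · · · · · ·
    · · · · · · ·
    # · · · · · ·
    # # · · · · ·
    · # # · · · ·
    · · · · · · ·
    · · · · · · ·
    · · · · · · ·
    · · · · · · ·
    · · · · · · ·
T3:
  2·area = 30  (B↔C swapped to make it positive)
  edge (8, 20)→(2, 20): d=(-6,0) right/bottom  bias=-1
  edge (2, 20)→(2, 15): d=(0,-5) top-left  bias=+0
  edge (2, 15)→(8, 20): d=(6,5) right/bottom  bias=-1
    (1,8)@(3, 17): e=[18,5,7] → #
    (2,8)@(5, 17): e=[18,15,-3] → ·
    (1,9)@(3, 19): e=[6,5,19] → #
    (2,9)@(5, 19): e=[6,15,9] → #
    (3,9)@(7, 19): e=[6,25,-1] → ·
    (1,10)@(3, 21): e=[-6,5,31] → ·
    (2,10)@(5, 21): e=[-6,15,21] → ·
  covered (3 px):
    · · · · · · ·
    · · · · · · ·
    · · · · · · ·
    · · · · · · ·
    · · · · · · ·
    · · · · · · ·
    · · · · · · ·
    · · · · · · ·
    · # · · · · ·
    · # # · · · ·
    · · · · · · ·
    · · · · · · ·

Answer: "outside"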